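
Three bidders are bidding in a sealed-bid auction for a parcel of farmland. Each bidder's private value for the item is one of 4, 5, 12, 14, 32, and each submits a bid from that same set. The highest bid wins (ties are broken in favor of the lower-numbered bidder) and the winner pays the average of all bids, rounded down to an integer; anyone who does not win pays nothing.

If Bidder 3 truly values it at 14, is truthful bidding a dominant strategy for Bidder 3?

No

Consider the case where Bidder 1 bids 4 and Bidder 2 bids 4.
Truthful bid 14: wins, pays 7, utility 14 - 7 = 7.
Bid 5 instead: wins, pays 4, utility 14 - 4 = 10.
Since 10 > 7, bidding 5 is strictly better here, so truthful bidding is not dominant.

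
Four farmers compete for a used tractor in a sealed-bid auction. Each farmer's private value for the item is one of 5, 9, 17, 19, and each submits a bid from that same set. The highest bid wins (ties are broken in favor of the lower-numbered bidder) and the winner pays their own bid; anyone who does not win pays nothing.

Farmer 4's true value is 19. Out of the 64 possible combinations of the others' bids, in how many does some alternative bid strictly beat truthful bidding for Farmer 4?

Others bid (5, 5, 5): truth gives 0; bid 9 gives 10 > 0. Violating.
Others bid (5, 5, 9): truth gives 0; bid 17 gives 2 > 0. Violating.
Others bid (5, 9, 5): truth gives 0; bid 17 gives 2 > 0. Violating.
Others bid (5, 9, 9): truth gives 0; bid 17 gives 2 > 0. Violating.
Others bid (5, 5, 17): truth gives 0; no alternative beats it.
Others bid (5, 5, 19): truth gives 0; no alternative beats it.
(Checking all 64 profiles: 8 have a profitable deviation, 56 do not.)

8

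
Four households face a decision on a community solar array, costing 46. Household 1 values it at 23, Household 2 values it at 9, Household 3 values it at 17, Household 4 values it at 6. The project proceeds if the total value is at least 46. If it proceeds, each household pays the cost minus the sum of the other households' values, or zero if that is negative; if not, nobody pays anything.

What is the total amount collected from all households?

Total value 55 ≥ cost 46, so it is built.
Household 1: others sum to 32; max(0, 46 - 32) = 14.
Household 2: others sum to 46; max(0, 46 - 46) = 0.
Household 3: others sum to 38; max(0, 46 - 38) = 8.
Household 4: others sum to 49; max(0, 46 - 49) = 0.
Total collected = 14 + 0 + 8 + 0 = 22.

22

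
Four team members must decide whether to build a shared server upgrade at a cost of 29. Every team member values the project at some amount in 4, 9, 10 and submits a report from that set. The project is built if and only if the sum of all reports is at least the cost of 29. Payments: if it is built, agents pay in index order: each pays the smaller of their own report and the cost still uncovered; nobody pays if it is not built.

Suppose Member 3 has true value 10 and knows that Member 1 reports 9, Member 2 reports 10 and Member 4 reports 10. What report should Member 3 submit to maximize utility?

4

Report 4: project built, pays 4, utility 10 - 4 = 6.
Report 9: project built, pays 9, utility 10 - 9 = 1.
Report 10: project built, pays 10, utility 10 - 10 = 0.
The best choice is 4 with utility 6.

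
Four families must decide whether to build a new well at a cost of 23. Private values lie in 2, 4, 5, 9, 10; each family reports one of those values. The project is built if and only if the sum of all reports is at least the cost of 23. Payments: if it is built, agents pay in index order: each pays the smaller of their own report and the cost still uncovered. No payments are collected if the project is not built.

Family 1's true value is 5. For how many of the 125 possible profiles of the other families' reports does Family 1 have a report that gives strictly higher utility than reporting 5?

Others report (2, 9, 9): truth gives 0; report 4 gives 1 > 0. Violating.
Others report (2, 9, 10): truth gives 0; report 2 gives 3 > 0. Violating.
Others report (2, 10, 9): truth gives 0; report 2 gives 3 > 0. Violating.
Others report (2, 10, 10): truth gives 0; report 2 gives 3 > 0. Violating.
Others report (2, 2, 2): truth gives 0; no alternative beats it.
Others report (2, 2, 4): truth gives 0; no alternative beats it.
(Checking all 125 profiles: 56 have a profitable deviation, 69 do not.)

56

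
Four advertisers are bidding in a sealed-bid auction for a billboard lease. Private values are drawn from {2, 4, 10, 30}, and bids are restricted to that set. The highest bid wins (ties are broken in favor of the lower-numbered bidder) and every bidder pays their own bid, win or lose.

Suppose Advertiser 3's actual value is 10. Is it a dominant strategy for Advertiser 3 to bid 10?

No

Consider the case where Advertiser 1 bids 2, Advertiser 2 bids 2 and Advertiser 4 bids 2.
Truthful bid 10: wins, pays 10, utility 10 - 10 = 0.
Bid 4 instead: wins, pays 4, utility 10 - 4 = 6.
Since 6 > 0, bidding 4 is strictly better here, so truthful bidding is not dominant.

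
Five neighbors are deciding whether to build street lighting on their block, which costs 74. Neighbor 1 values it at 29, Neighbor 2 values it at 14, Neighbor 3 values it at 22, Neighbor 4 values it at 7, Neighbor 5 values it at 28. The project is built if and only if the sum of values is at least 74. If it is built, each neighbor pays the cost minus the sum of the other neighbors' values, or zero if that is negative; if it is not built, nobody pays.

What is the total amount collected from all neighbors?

Total value 100 ≥ cost 74, so it is built.
Neighbor 1: others sum to 71; max(0, 74 - 71) = 3.
Neighbor 2: others sum to 86; max(0, 74 - 86) = 0.
Neighbor 3: others sum to 78; max(0, 74 - 78) = 0.
Neighbor 4: others sum to 93; max(0, 74 - 93) = 0.
Neighbor 5: others sum to 72; max(0, 74 - 72) = 2.
Total collected = 3 + 0 + 0 + 0 + 2 = 5.

5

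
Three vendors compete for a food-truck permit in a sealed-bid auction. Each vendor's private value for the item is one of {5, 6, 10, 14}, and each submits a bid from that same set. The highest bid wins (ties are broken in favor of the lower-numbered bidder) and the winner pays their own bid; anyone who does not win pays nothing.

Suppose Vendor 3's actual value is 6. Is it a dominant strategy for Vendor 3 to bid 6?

Yes

Check each profile of the others' bids and compare truth against every alternative bid.
Others bid (5, 5): truth gives 0, best alternative gives 0.
Others bid (5, 6): truth gives 0, best alternative gives 0.
Others bid (5, 10): truth gives 0, best alternative gives 0.
Others bid (5, 14): truth gives 0, best alternative gives 0.
Others bid (6, 5): truth gives 0, best alternative gives 0.
Others bid (6, 6): truth gives 0, best alternative gives 0.
(Remaining 10 profiles checked similarly; truth is weakly best in each.)
In every case the truthful bid is at least as good as any alternative, so it is a dominant strategy.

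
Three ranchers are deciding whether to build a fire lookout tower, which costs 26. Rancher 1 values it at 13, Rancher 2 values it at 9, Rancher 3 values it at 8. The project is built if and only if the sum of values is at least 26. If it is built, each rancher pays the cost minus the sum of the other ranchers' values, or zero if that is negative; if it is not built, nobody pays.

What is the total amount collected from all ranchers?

18

Total value 30 ≥ cost 26, so it is built.
Rancher 1: others sum to 17; max(0, 26 - 17) = 9.
Rancher 2: others sum to 21; max(0, 26 - 21) = 5.
Rancher 3: others sum to 22; max(0, 26 - 22) = 4.
Total collected = 9 + 5 + 4 = 18.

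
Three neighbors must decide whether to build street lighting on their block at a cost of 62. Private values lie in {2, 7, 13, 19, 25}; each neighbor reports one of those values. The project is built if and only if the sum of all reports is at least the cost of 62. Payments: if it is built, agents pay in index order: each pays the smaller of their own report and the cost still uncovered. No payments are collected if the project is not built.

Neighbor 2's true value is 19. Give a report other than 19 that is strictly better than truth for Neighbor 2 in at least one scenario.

Suppose Neighbor 1 reports 25 and Neighbor 3 reports 25.
Report 19: project built, pays 19, utility 19 - 19 = 0.
Report 13: project built, pays 13, utility 19 - 13 = 6.
So reporting 13 beats truth here (6 > 0).

13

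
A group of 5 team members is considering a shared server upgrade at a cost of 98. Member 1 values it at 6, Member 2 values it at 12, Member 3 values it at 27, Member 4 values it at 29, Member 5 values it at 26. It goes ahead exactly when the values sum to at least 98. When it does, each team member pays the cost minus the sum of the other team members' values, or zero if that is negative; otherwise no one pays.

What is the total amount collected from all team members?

90

Total value 100 ≥ cost 98, so it is built.
Member 1: others sum to 94; max(0, 98 - 94) = 4.
Member 2: others sum to 88; max(0, 98 - 88) = 10.
Member 3: others sum to 73; max(0, 98 - 73) = 25.
Member 4: others sum to 71; max(0, 98 - 71) = 27.
Member 5: others sum to 74; max(0, 98 - 74) = 24.
Total collected = 4 + 10 + 25 + 27 + 24 = 90.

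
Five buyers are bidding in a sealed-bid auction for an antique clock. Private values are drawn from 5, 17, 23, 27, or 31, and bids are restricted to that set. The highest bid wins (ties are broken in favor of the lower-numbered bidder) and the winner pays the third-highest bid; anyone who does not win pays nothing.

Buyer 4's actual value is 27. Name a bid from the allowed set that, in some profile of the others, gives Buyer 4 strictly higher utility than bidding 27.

Suppose Buyer 1 bids 5, Buyer 2 bids 5, Buyer 3 bids 5 and Buyer 5 bids 31.
Bid 27: loses, pays 0, utility 0.
Bid 31: wins, pays 5, utility 27 - 5 = 22.
So bidding 31 beats truth here (22 > 0).

31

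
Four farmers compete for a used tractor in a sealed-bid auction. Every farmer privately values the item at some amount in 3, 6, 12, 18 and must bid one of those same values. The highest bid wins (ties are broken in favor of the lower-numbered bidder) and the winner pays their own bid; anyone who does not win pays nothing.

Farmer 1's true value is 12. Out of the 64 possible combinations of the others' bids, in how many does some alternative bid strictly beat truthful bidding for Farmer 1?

Others bid (3, 3, 3): truth gives 0; bid 3 gives 9 > 0. Violating.
Others bid (3, 3, 6): truth gives 0; bid 6 gives 6 > 0. Violating.
Others bid (3, 6, 3): truth gives 0; bid 6 gives 6 > 0. Violating.
Others bid (3, 6, 6): truth gives 0; bid 6 gives 6 > 0. Violating.
Others bid (3, 3, 12): truth gives 0; no alternative beats it.
Others bid (3, 3, 18): truth gives 0; no alternative beats it.
(Checking all 64 profiles: 8 have a profitable deviation, 56 do not.)

8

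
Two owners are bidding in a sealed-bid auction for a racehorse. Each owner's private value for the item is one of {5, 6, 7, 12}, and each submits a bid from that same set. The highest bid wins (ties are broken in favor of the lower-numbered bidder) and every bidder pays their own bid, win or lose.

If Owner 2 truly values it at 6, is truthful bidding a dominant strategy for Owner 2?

Consider the case where Owner 1 bids 6.
Truthful bid 6: loses but pays 6, utility -6.
Bid 5 instead: loses but pays 5, utility -5.
Since -5 > -6, bidding 5 is strictly better here, so truthful bidding is not dominant.

No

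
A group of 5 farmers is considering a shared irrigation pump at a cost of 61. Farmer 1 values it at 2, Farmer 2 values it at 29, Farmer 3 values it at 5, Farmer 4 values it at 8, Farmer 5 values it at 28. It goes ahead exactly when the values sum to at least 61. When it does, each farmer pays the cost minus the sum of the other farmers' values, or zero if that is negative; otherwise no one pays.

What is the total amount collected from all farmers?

Total value 72 ≥ cost 61, so it is built.
Farmer 1: others sum to 70; max(0, 61 - 70) = 0.
Farmer 2: others sum to 43; max(0, 61 - 43) = 18.
Farmer 3: others sum to 67; max(0, 61 - 67) = 0.
Farmer 4: others sum to 64; max(0, 61 - 64) = 0.
Farmer 5: others sum to 44; max(0, 61 - 44) = 17.
Total collected = 0 + 18 + 0 + 0 + 17 = 35.

35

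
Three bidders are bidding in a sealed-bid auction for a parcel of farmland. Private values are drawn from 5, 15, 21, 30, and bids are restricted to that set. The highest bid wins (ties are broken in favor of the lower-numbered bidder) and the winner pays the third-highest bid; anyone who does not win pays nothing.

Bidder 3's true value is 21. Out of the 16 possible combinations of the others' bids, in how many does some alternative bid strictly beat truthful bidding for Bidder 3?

Others bid (5, 21): truth gives 0; bid 30 gives 16 > 0. Violating.
Others bid (15, 21): truth gives 0; bid 30 gives 6 > 0. Violating.
Others bid (21, 5): truth gives 0; bid 30 gives 16 > 0. Violating.
Others bid (21, 15): truth gives 0; bid 30 gives 6 > 0. Violating.
Others bid (5, 5): truth gives 16; no alternative beats it.
Others bid (5, 15): truth gives 16; no alternative beats it.
(Checking all 16 profiles: 4 have a profitable deviation, 12 do not.)

4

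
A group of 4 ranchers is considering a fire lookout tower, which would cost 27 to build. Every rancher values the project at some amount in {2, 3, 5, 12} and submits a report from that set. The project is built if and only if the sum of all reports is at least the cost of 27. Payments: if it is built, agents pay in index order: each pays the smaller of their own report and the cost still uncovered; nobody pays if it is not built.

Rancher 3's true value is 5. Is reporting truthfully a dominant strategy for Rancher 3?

Consider the case where Rancher 1 reports 2, Rancher 2 reports 12 and Rancher 4 reports 12.
Truthful report 5: project built, pays 5, utility 5 - 5 = 0.
Report 2 instead: project built, pays 2, utility 5 - 2 = 3.
Since 3 > 0, reporting 2 is strictly better here, so truthful reporting is not dominant.

No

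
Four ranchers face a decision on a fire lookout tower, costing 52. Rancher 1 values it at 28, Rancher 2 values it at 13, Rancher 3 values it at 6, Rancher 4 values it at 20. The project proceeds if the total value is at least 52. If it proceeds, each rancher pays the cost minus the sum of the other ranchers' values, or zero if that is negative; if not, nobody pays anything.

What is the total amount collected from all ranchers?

18

Total value 67 ≥ cost 52, so it is built.
Rancher 1: others sum to 39; max(0, 52 - 39) = 13.
Rancher 2: others sum to 54; max(0, 52 - 54) = 0.
Rancher 3: others sum to 61; max(0, 52 - 61) = 0.
Rancher 4: others sum to 47; max(0, 52 - 47) = 5.
Total collected = 13 + 0 + 0 + 5 = 18.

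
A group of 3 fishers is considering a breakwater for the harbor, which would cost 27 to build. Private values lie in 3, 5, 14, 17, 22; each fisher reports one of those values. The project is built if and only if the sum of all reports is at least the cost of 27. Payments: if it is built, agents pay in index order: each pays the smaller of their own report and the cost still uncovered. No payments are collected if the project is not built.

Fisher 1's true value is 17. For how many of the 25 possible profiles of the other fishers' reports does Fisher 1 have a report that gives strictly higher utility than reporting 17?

Others report (3, 14): truth gives 0; report 14 gives 3 > 0. Violating.
Others report (3, 17): truth gives 0; report 14 gives 3 > 0. Violating.
Others report (3, 22): truth gives 0; report 3 gives 14 > 0. Violating.
Others report (5, 14): truth gives 0; report 14 gives 3 > 0. Violating.
Others report (3, 3): truth gives 0; no alternative beats it.
Others report (3, 5): truth gives 0; no alternative beats it.
(Checking all 25 profiles: 21 have a profitable deviation, 4 do not.)

21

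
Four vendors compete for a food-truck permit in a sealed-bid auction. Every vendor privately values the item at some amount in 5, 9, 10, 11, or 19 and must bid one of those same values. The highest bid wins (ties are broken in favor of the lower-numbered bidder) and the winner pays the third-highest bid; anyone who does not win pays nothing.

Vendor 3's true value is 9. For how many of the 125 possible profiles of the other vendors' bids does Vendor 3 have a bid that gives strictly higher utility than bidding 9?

9

Others bid (5, 5, 10): truth gives 0; bid 10 gives 4 > 0. Violating.
Others bid (5, 5, 11): truth gives 0; bid 11 gives 4 > 0. Violating.
Others bid (5, 5, 19): truth gives 0; bid 19 gives 4 > 0. Violating.
Others bid (5, 9, 5): truth gives 0; bid 10 gives 4 > 0. Violating.
Others bid (5, 5, 5): truth gives 4; no alternative beats it.
Others bid (5, 5, 9): truth gives 4; no alternative beats it.
(Checking all 125 profiles: 9 have a profitable deviation, 116 do not.)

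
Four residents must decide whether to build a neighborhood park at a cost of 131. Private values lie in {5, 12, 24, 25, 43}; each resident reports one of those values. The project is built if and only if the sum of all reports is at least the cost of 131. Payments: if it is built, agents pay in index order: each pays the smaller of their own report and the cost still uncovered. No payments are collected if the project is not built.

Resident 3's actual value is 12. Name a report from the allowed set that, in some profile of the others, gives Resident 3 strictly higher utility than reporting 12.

Suppose Resident 1 reports 43, Resident 2 reports 43 and Resident 4 reports 43.
Report 12: project built, pays 12, utility 12 - 12 = 0.
Report 5: project built, pays 5, utility 12 - 5 = 7.
So reporting 5 beats truth here (7 > 0).

5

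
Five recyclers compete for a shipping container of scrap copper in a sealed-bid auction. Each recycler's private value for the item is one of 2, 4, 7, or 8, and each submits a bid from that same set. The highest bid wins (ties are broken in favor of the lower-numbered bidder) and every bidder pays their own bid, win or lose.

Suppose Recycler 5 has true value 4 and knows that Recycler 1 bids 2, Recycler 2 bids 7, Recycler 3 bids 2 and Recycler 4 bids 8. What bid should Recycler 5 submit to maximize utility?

Bid 2: loses but pays 2, utility -2.
Bid 4: loses but pays 4, utility -4.
Bid 7: loses but pays 7, utility -7.
Bid 8: loses but pays 8, utility -8.
The best choice is 2 with utility -2.

2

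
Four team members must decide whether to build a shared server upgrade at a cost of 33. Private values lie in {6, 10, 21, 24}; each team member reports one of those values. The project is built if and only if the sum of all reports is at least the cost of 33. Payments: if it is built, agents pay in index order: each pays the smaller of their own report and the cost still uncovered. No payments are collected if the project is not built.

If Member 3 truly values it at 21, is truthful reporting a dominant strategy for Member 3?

Consider the case where Member 1 reports 6, Member 2 reports 6 and Member 4 reports 21.
Truthful report 21: project built, pays 21, utility 21 - 21 = 0.
Report 6 instead: project built, pays 6, utility 21 - 6 = 15.
Since 15 > 0, reporting 6 is strictly better here, so truthful reporting is not dominant.

No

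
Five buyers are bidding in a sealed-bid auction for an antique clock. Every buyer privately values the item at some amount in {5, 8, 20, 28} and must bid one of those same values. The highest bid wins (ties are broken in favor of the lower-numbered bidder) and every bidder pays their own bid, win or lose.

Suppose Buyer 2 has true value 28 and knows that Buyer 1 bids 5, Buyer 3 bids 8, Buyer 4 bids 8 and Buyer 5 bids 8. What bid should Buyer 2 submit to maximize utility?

Bid 5: loses but pays 5, utility -5.
Bid 8: wins, pays 8, utility 28 - 8 = 20.
Bid 20: wins, pays 20, utility 28 - 20 = 8.
Bid 28: wins, pays 28, utility 28 - 28 = 0.
The best choice is 8 with utility 20.

8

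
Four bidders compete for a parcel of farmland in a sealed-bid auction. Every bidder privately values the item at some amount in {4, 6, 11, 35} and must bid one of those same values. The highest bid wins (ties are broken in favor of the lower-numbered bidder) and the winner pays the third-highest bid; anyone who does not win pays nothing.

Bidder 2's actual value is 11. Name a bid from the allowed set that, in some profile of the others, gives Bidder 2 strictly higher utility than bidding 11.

Suppose Bidder 1 bids 4, Bidder 3 bids 4 and Bidder 4 bids 35.
Bid 11: loses, pays 0, utility 0.
Bid 35: wins, pays 4, utility 11 - 4 = 7.
So bidding 35 beats truth here (7 > 0).

35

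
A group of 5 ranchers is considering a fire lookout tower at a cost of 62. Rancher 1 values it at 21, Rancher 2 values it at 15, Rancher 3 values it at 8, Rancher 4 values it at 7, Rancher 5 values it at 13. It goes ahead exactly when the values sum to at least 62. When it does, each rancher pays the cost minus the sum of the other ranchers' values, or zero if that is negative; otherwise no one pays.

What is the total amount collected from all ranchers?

54

Total value 64 ≥ cost 62, so it is built.
Rancher 1: others sum to 43; max(0, 62 - 43) = 19.
Rancher 2: others sum to 49; max(0, 62 - 49) = 13.
Rancher 3: others sum to 56; max(0, 62 - 56) = 6.
Rancher 4: others sum to 57; max(0, 62 - 57) = 5.
Rancher 5: others sum to 51; max(0, 62 - 51) = 11.
Total collected = 19 + 13 + 6 + 5 + 11 = 54.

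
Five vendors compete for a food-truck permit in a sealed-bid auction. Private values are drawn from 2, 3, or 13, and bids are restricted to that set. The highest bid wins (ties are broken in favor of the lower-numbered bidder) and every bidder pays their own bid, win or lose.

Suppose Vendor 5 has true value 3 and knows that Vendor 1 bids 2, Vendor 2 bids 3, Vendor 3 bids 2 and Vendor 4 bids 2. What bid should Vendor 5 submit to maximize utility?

2

Bid 2: loses but pays 2, utility -2.
Bid 3: loses but pays 3, utility -3.
Bid 13: wins, pays 13, utility 3 - 13 = -10.
The best choice is 2 with utility -2.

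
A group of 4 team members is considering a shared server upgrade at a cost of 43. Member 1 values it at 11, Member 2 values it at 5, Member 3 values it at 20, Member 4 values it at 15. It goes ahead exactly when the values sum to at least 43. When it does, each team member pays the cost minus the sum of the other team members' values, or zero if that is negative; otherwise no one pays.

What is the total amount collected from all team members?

Total value 51 ≥ cost 43, so it is built.
Member 1: others sum to 40; max(0, 43 - 40) = 3.
Member 2: others sum to 46; max(0, 43 - 46) = 0.
Member 3: others sum to 31; max(0, 43 - 31) = 12.
Member 4: others sum to 36; max(0, 43 - 36) = 7.
Total collected = 3 + 0 + 12 + 7 = 22.

22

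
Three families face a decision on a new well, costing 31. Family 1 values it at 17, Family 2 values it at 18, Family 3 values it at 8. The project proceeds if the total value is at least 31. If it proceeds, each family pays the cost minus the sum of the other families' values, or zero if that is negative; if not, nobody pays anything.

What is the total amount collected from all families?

Total value 43 ≥ cost 31, so it is built.
Family 1: others sum to 26; max(0, 31 - 26) = 5.
Family 2: others sum to 25; max(0, 31 - 25) = 6.
Family 3: others sum to 35; max(0, 31 - 35) = 0.
Total collected = 5 + 6 + 0 = 11.

11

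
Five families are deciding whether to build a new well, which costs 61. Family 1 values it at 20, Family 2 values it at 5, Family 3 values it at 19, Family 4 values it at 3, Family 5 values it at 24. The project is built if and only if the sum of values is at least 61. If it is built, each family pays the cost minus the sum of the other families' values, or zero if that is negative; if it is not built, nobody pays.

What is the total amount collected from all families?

33

Total value 71 ≥ cost 61, so it is built.
Family 1: others sum to 51; max(0, 61 - 51) = 10.
Family 2: others sum to 66; max(0, 61 - 66) = 0.
Family 3: others sum to 52; max(0, 61 - 52) = 9.
Family 4: others sum to 68; max(0, 61 - 68) = 0.
Family 5: others sum to 47; max(0, 61 - 47) = 14.
Total collected = 10 + 0 + 9 + 0 + 14 = 33.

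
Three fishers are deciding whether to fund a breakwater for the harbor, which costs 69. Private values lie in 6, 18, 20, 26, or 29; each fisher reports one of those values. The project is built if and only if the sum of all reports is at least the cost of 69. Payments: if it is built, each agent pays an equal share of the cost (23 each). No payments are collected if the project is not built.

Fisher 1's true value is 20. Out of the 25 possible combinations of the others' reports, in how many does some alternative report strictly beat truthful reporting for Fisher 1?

6

Others report (20, 29): truth gives -3; report 6 gives 0 > -3. Violating.
Others report (26, 26): truth gives -3; report 6 gives 0 > -3. Violating.
Others report (26, 29): truth gives -3; report 6 gives 0 > -3. Violating.
Others report (29, 20): truth gives -3; report 6 gives 0 > -3. Violating.
Others report (6, 6): truth gives 0; no alternative beats it.
Others report (6, 18): truth gives 0; no alternative beats it.
(Checking all 25 profiles: 6 have a profitable deviation, 19 do not.)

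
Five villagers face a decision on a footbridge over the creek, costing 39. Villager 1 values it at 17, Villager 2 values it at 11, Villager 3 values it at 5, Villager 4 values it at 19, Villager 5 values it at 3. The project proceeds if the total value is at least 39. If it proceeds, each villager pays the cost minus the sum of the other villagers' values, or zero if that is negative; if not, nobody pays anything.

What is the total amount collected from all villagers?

4

Total value 55 ≥ cost 39, so it is built.
Villager 1: others sum to 38; max(0, 39 - 38) = 1.
Villager 2: others sum to 44; max(0, 39 - 44) = 0.
Villager 3: others sum to 50; max(0, 39 - 50) = 0.
Villager 4: others sum to 36; max(0, 39 - 36) = 3.
Villager 5: others sum to 52; max(0, 39 - 52) = 0.
Total collected = 1 + 0 + 0 + 3 + 0 = 4.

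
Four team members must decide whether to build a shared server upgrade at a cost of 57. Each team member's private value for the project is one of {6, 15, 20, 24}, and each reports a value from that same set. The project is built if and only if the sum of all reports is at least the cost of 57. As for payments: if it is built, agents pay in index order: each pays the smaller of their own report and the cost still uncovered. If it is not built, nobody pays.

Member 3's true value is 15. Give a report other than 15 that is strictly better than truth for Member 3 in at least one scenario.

Suppose Member 1 reports 6, Member 2 reports 24 and Member 4 reports 24.
Report 15: project built, pays 15, utility 15 - 15 = 0.
Report 6: project built, pays 6, utility 15 - 6 = 9.
So reporting 6 beats truth here (9 > 0).

6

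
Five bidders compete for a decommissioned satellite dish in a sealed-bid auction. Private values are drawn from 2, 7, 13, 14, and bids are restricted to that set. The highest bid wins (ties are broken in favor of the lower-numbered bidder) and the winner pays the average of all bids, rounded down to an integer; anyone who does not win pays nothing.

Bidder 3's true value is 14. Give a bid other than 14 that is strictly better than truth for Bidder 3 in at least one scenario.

Suppose Bidder 1 bids 2, Bidder 2 bids 2, Bidder 4 bids 2 and Bidder 5 bids 2.
Bid 14: wins, pays 4, utility 14 - 4 = 10.
Bid 7: wins, pays 3, utility 14 - 3 = 11.
So bidding 7 beats truth here (11 > 10).

7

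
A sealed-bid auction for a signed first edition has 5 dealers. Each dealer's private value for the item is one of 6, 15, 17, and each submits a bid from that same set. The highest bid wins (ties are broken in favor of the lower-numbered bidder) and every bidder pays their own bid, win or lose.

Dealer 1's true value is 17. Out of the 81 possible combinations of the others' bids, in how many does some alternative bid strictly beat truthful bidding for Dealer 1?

16

Others bid (6, 6, 6, 6): truth gives 0; bid 6 gives 11 > 0. Violating.
Others bid (6, 6, 6, 15): truth gives 0; bid 15 gives 2 > 0. Violating.
Others bid (6, 6, 15, 6): truth gives 0; bid 15 gives 2 > 0. Violating.
Others bid (6, 6, 15, 15): truth gives 0; bid 15 gives 2 > 0. Violating.
Others bid (6, 6, 6, 17): truth gives 0; no alternative beats it.
Others bid (6, 6, 15, 17): truth gives 0; no alternative beats it.
(Checking all 81 profiles: 16 have a profitable deviation, 65 do not.)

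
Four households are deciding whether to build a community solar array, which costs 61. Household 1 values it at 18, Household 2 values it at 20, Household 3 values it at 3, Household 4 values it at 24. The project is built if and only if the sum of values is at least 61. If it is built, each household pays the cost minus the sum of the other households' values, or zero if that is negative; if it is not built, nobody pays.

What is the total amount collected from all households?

Total value 65 ≥ cost 61, so it is built.
Household 1: others sum to 47; max(0, 61 - 47) = 14.
Household 2: others sum to 45; max(0, 61 - 45) = 16.
Household 3: others sum to 62; max(0, 61 - 62) = 0.
Household 4: others sum to 41; max(0, 61 - 41) = 20.
Total collected = 14 + 16 + 0 + 20 = 50.

50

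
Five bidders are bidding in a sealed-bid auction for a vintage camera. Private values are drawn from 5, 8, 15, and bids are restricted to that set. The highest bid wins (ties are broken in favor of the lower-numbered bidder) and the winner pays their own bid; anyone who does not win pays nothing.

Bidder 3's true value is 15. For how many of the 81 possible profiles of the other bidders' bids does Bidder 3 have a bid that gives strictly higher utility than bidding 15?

4

Others bid (5, 5, 5, 5): truth gives 0; bid 8 gives 7 > 0. Violating.
Others bid (5, 5, 5, 8): truth gives 0; bid 8 gives 7 > 0. Violating.
Others bid (5, 5, 8, 5): truth gives 0; bid 8 gives 7 > 0. Violating.
Others bid (5, 5, 8, 8): truth gives 0; bid 8 gives 7 > 0. Violating.
Others bid (5, 5, 5, 15): truth gives 0; no alternative beats it.
Others bid (5, 5, 8, 15): truth gives 0; no alternative beats it.
(Checking all 81 profiles: 4 have a profitable deviation, 77 do not.)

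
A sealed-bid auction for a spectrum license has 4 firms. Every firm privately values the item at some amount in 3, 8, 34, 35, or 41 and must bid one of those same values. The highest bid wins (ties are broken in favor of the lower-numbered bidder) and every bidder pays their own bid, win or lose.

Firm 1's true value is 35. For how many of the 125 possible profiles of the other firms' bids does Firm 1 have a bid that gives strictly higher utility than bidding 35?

88

Others bid (3, 3, 3): truth gives 0; bid 3 gives 32 > 0. Violating.
Others bid (3, 3, 8): truth gives 0; bid 8 gives 27 > 0. Violating.
Others bid (3, 3, 34): truth gives 0; bid 34 gives 1 > 0. Violating.
Others bid (3, 3, 41): truth gives -35; bid 3 gives -3 > -35. Violating.
Others bid (3, 3, 35): truth gives 0; no alternative beats it.
Others bid (3, 8, 35): truth gives 0; no alternative beats it.
(Checking all 125 profiles: 88 have a profitable deviation, 37 do not.)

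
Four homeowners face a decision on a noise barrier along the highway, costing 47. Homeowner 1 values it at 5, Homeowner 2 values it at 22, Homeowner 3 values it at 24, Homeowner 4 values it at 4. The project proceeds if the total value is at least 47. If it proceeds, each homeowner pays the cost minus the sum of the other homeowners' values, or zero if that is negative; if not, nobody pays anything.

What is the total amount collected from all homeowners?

Total value 55 ≥ cost 47, so it is built.
Homeowner 1: others sum to 50; max(0, 47 - 50) = 0.
Homeowner 2: others sum to 33; max(0, 47 - 33) = 14.
Homeowner 3: others sum to 31; max(0, 47 - 31) = 16.
Homeowner 4: others sum to 51; max(0, 47 - 51) = 0.
Total collected = 0 + 14 + 16 + 0 = 30.

30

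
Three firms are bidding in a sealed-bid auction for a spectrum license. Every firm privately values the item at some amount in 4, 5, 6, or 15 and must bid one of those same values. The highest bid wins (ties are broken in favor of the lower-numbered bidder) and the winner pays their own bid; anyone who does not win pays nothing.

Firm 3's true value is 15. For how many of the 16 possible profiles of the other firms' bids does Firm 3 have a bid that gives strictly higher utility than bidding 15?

4

Others bid (4, 4): truth gives 0; bid 5 gives 10 > 0. Violating.
Others bid (4, 5): truth gives 0; bid 6 gives 9 > 0. Violating.
Others bid (5, 4): truth gives 0; bid 6 gives 9 > 0. Violating.
Others bid (5, 5): truth gives 0; bid 6 gives 9 > 0. Violating.
Others bid (4, 6): truth gives 0; no alternative beats it.
Others bid (4, 15): truth gives 0; no alternative beats it.
(Checking all 16 profiles: 4 have a profitable deviation, 12 do not.)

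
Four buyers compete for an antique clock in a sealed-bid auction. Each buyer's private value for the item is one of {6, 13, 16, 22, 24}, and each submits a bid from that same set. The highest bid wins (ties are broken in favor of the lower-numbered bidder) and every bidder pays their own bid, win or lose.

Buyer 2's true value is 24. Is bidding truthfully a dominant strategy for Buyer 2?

Consider the case where Buyer 1 bids 6, Buyer 3 bids 6 and Buyer 4 bids 6.
Truthful bid 24: wins, pays 24, utility 24 - 24 = 0.
Bid 13 instead: wins, pays 13, utility 24 - 13 = 11.
Since 11 > 0, bidding 13 is strictly better here, so truthful bidding is not dominant.

No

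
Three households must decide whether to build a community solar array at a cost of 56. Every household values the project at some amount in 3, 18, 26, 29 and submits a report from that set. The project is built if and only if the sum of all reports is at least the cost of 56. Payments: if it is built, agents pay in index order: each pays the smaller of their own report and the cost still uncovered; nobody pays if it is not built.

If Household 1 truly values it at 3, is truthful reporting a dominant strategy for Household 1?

Yes

Check each profile of the others' reports and compare truth against every alternative report.
Others report (18, 26): truth gives 0, best alternative gives -15.
Others report (18, 29): truth gives 0, best alternative gives -15.
Others report (26, 18): truth gives 0, best alternative gives -15.
Others report (26, 26): truth gives 0, best alternative gives -15.
Others report (26, 29): truth gives 0, best alternative gives -15.
Others report (29, 18): truth gives 0, best alternative gives -15.
(Remaining 10 profiles checked similarly; truth is weakly best in each.)
In every case the truthful report is at least as good as any alternative, so it is a dominant strategy.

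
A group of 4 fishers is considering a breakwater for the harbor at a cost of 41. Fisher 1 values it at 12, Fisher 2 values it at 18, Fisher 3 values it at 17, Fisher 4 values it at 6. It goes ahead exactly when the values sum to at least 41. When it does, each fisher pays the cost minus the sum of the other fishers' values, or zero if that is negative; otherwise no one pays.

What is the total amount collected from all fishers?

Total value 53 ≥ cost 41, so it is built.
Fisher 1: others sum to 41; max(0, 41 - 41) = 0.
Fisher 2: others sum to 35; max(0, 41 - 35) = 6.
Fisher 3: others sum to 36; max(0, 41 - 36) = 5.
Fisher 4: others sum to 47; max(0, 41 - 47) = 0.
Total collected = 0 + 6 + 5 + 0 = 11.

11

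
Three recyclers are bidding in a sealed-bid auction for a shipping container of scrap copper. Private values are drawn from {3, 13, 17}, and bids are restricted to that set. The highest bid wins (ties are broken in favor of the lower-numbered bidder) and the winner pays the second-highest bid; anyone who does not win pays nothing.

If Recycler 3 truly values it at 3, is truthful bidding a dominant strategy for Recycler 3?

Yes

Check each profile of the others' bids and compare truth against every alternative bid.
Others bid (3, 3): truth gives 0, best alternative gives 0.
Others bid (3, 13): truth gives 0, best alternative gives 0.
Others bid (3, 17): truth gives 0, best alternative gives 0.
Others bid (13, 3): truth gives 0, best alternative gives 0.
Others bid (13, 13): truth gives 0, best alternative gives 0.
Others bid (13, 17): truth gives 0, best alternative gives 0.
(Remaining 3 profiles checked similarly; truth is weakly best in each.)
In every case the truthful bid is at least as good as any alternative, so it is a dominant strategy.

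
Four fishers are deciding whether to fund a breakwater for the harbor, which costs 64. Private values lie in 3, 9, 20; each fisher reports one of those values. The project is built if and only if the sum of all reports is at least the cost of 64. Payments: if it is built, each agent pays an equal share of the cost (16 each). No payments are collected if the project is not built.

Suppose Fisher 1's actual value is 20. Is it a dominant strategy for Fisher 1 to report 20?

Yes

Check each profile of the others' reports and compare truth against every alternative report.
Others report (9, 20, 20): truth gives 4, best alternative gives 0.
Others report (20, 9, 20): truth gives 4, best alternative gives 0.
Others report (20, 20, 9): truth gives 4, best alternative gives 0.
Others report (20, 20, 20): truth gives 4, best alternative gives 4.
Others report (3, 3, 3): truth gives 0, best alternative gives 0.
Others report (3, 3, 9): truth gives 0, best alternative gives 0.
(Remaining 21 profiles checked similarly; truth is weakly best in each.)
In every case the truthful report is at least as good as any alternative, so it is a dominant strategy.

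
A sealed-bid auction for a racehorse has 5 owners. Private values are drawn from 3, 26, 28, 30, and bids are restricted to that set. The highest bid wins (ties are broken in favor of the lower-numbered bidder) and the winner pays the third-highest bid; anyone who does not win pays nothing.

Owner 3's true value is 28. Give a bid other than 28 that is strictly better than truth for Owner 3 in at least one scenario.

Suppose Owner 1 bids 3, Owner 2 bids 3, Owner 4 bids 3 and Owner 5 bids 30.
Bid 28: loses, pays 0, utility 0.
Bid 30: wins, pays 3, utility 28 - 3 = 25.
So bidding 30 beats truth here (25 > 0).

30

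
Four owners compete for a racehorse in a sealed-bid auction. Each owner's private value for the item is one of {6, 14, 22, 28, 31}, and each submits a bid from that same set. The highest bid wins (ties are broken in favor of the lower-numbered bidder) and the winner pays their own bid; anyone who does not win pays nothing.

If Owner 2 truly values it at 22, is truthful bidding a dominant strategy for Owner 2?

Consider the case where Owner 1 bids 6, Owner 3 bids 6 and Owner 4 bids 6.
Truthful bid 22: wins, pays 22, utility 22 - 22 = 0.
Bid 14 instead: wins, pays 14, utility 22 - 14 = 8.
Since 8 > 0, bidding 14 is strictly better here, so truthful bidding is not dominant.

No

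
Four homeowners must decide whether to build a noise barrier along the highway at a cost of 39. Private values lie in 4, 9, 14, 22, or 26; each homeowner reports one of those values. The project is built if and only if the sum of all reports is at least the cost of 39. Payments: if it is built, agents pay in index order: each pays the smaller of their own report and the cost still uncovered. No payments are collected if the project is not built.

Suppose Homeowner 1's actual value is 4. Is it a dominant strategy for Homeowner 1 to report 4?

Check each profile of the others' reports and compare truth against every alternative report.
Others report (4, 4, 22): truth gives 0, best alternative gives -5.
Others report (4, 4, 26): truth gives 0, best alternative gives -5.
Others report (4, 9, 22): truth gives 0, best alternative gives -5.
Others report (4, 9, 26): truth gives 0, best alternative gives -5.
Others report (4, 14, 14): truth gives 0, best alternative gives -5.
Others report (4, 14, 22): truth gives 0, best alternative gives -5.
(Remaining 119 profiles checked similarly; truth is weakly best in each.)
In every case the truthful report is at least as good as any alternative, so it is a dominant strategy.

Yes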